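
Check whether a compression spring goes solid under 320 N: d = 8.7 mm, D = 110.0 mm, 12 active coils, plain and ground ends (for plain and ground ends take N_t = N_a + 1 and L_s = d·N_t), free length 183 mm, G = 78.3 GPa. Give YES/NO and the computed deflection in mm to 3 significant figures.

k = Gd⁴/(8D³N_a) = (78.3×10³)(8.7⁴)/(8·110.0³·12) = 3.5107 N/mm
N_t = 13; L_s = 8.7·13 = 113.1 mm; δ_solid = L₀ − L_s = 183 − 113.1 = 69.9 mm
δ = F/k = 320/3.5107 = 91.151 mm
δ ≥ δ_solid → spring goes solid

YES, δ = 91.2 mm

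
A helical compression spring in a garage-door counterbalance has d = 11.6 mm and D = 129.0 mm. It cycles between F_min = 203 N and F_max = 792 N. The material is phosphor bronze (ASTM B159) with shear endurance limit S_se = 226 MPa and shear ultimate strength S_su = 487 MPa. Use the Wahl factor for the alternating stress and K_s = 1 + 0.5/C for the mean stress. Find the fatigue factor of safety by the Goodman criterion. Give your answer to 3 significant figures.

1.87

C = D/d = 129.0/11.6 = 11.1207; K_W = (4C−1)/(4C−4)+0.615/C = 1.1294; K_s = 1+0.5/C = 1.0450
F_a = (F_max−F_min)/2 = 294.5 N; F_m = (F_max+F_min)/2 = 497.5 N
τ_a = K_W·8F_aD/(πd³) = 1.1294 × 61.979 = 69.999 MPa
τ_m = K_s·8F_mD/(πd³) = 1.0450 × 104.7 = 109.41 MPa
Goodman: 1/n_f = τ_a/S_se + τ_m/S_su = 69.999/226 + 109.41/487 = 0.30973 + 0.22466 = 0.53439
n_f = 1/0.53439 = 1.871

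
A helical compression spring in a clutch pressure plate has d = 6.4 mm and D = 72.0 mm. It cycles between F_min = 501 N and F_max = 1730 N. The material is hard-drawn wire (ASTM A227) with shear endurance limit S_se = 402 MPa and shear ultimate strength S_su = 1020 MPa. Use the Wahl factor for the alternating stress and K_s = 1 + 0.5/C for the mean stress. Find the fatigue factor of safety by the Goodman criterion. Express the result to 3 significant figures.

0.499

C = D/d = 72.0/6.4 = 11.2500; K_W = (4C−1)/(4C−4)+0.615/C = 1.1278; K_s = 1+0.5/C = 1.0444
F_a = (F_max−F_min)/2 = 614.5 N; F_m = (F_max+F_min)/2 = 1115.5 N
τ_a = K_W·8F_aD/(πd³) = 1.1278 × 429.79 = 484.73 MPa
τ_m = K_s·8F_mD/(πd³) = 1.0444 × 780.19 = 814.87 MPa
Goodman: 1/n_f = τ_a/S_se + τ_m/S_su = 484.73/402 + 814.87/1020 = 1.20580 + 0.79889 = 2.0047
n_f = 1/2.0047 = 0.4988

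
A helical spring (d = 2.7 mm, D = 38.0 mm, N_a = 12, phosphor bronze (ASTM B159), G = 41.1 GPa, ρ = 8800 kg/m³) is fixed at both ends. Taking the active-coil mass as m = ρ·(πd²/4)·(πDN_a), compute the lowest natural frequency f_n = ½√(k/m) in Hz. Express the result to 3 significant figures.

37.9 Hz

k = Gd⁴/(8D³N_a) = (41.1×10³)(2.7⁴)/(8·38.0³·12) = 0.41464 N/mm = 414.64 N/m
Wire length L = πDN_a = π·38.0·12 = 1432.6 mm
m = ρ·(πd²/4)·L = 8800 × 5.7256×10⁻⁶ m² × 1.4326 m = 0.07218 kg
f_n = ½√(k/m) = 0.5·√(414.64/0.07218) = 0.5·√(5744.6) = 37.897 Hz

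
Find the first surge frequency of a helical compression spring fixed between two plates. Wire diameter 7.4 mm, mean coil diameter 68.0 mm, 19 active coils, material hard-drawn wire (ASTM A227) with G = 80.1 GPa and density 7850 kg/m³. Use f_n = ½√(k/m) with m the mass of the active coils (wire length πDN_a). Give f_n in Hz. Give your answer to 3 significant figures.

30.3 Hz

k = Gd⁴/(8D³N_a) = (80.1×10³)(7.4⁴)/(8·68.0³·19) = 5.0256 N/mm = 5025.6 N/m
Wire length L = πDN_a = π·68.0·19 = 4058.9 mm
m = ρ·(πd²/4)·L = 7850 × 43.008×10⁻⁶ m² × 4.0589 m = 1.3704 kg
f_n = ½√(k/m) = 0.5·√(5025.6/1.3704) = 0.5·√(3667.4) = 30.279 Hz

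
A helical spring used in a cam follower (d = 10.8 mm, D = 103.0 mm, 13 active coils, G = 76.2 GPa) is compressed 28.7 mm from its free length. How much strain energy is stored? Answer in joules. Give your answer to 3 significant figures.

3.76 J

k = Gd⁴/(8D³N_a) = (76.2×10³)(10.8⁴)/(8·103.0³·13) = 9.1223 N/mm
U = ½kδ² = 0.5 × 9.1223 × 28.7² = 3757 N·mm = 3.757 J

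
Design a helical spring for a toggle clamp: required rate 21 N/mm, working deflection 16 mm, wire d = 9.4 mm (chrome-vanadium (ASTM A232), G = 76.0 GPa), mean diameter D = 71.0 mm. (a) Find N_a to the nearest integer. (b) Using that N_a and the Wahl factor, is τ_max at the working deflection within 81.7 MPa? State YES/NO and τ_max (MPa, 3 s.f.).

N_a = Gd⁴/(8D³k) = (76.0×10³)(9.4⁴)/(8·71.0³·21) = 9.868 → N_a = 10
Actual rate k = Gd⁴/(8D³·10) = 20.723 N/mm
Working load F = kδ = 20.723·16 = 331.57 N
C = 71.0/9.4 = 7.5532; K_W = (4C−1)/(4C−4)+0.615/C = 1.1959
τ_max = K_W·8FD/(πd³) = 1.1959·72.176 = 86.314 MPa
τ_max > 81.7 MPa → exceeds allowable

(a) 10 coils; (b) NO, τ_max = 86.3 MPa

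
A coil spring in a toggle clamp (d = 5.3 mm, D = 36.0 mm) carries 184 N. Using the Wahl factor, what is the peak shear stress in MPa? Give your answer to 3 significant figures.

Spring index C = D/d = 36.0/5.3 = 6.7925
K_W = (4C−1)/(4C−4) + 0.615/C = 26.170/23.170 + 0.0905 = 1.2200
τ₀ = 8FD/(πd³) = 8·184·36.0/(π·5.3³) = 52992/467.71 = 113.3 MPa
τ_max = K·τ₀ = 1.2200 × 113.3 = 138.23 MPa

138 MPa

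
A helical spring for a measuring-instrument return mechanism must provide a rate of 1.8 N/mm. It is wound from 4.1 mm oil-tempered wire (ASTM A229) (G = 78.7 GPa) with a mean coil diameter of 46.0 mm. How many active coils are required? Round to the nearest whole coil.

N_a = Gd⁴/(8D³k) = (78.7×10³ × 4.1⁴)/(8 × 46.0³ × 1.8)
    = 2.22387e+07 / 1.40164e+06 = 15.87 → 16 coils

16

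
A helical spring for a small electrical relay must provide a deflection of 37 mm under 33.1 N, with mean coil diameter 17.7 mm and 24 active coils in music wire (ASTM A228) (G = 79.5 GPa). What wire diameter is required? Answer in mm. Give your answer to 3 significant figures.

Required rate k = F/δ = 33.1/37 = 0.89459 N/mm
d = (8D³N_a·k / G)^(1/4) = (8·17.7³·24·0.89459 / (79.5×10³))^0.25
  = (11.981)^0.25 = 1.8605 mm

1.86 mm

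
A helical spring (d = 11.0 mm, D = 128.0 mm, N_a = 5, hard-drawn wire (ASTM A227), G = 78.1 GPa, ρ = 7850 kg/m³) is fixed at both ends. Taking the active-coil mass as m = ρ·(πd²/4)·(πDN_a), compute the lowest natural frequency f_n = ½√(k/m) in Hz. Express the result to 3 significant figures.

k = Gd⁴/(8D³N_a) = (78.1×10³)(11.0⁴)/(8·128.0³·5) = 13.631 N/mm = 13631 N/m
Wire length L = πDN_a = π·128.0·5 = 2010.6 mm
m = ρ·(πd²/4)·L = 7850 × 95.033×10⁻⁶ m² × 2.0106 m = 1.4999 kg
f_n = ½√(k/m) = 0.5·√(13631/1.4999) = 0.5·√(9087.8) = 47.665 Hz

47.7 Hz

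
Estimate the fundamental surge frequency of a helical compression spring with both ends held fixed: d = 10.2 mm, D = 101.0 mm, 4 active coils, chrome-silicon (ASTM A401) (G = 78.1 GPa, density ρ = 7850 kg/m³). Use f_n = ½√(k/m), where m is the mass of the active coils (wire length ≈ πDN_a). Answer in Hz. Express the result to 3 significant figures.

k = Gd⁴/(8D³N_a) = (78.1×10³)(10.2⁴)/(8·101.0³·4) = 25.641 N/mm = 25641 N/m
Wire length L = πDN_a = π·101.0·4 = 1269.2 mm
m = ρ·(πd²/4)·L = 7850 × 81.713×10⁻⁶ m² × 1.2692 m = 0.81413 kg
f_n = ½√(k/m) = 0.5·√(25641/0.81413) = 0.5·√(31495) = 88.735 Hz

88.7 Hz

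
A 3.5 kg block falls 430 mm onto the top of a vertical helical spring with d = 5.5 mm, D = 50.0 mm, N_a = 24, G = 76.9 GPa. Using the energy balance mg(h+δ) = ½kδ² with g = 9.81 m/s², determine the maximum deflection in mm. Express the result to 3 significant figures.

113 mm

k = Gd⁴/(8D³N_a) = (76.9×10³)(5.5⁴)/(8·50.0³·24) = 2.932 N/mm
W = mg = 3.5 × 9.81 = 34.335 N
½kδ² − Wδ − Wh = 0 → δ = (W + √(W² + 2kWh))/k
δ = (34.335 + √(1178.9 + 86576.8))/2.932 = (34.335 + 296.24)/2.932 = 112.75 mm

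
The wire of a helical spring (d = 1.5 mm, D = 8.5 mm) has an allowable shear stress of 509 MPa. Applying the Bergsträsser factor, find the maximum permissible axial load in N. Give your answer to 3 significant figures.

C = D/d = 8.5/1.5 = 5.6667
K_B = (4C+2)/(4C−3) = 24.667/19.667 = 1.2542
τ_max = K·8FD/(πd³) → F_max = τ_allow·πd³/(8DK)
F_max = 509·π·1.5³/(8·8.5·1.2542) = 5396.9/85.288 = 63.278 N

63.3 N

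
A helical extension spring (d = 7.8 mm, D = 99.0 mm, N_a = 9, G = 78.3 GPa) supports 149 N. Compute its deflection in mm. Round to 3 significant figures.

35.9 mm

k = Gd⁴/(8D³N_a) = (78.3×10³)(7.8⁴)/(8·99.0³·9) = 4.1486 N/mm
δ = F/k = 149 / 4.1486 = 35.916 mm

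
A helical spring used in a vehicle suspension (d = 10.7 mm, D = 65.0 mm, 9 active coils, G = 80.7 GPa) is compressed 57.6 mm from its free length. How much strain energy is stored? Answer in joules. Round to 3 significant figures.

k = Gd⁴/(8D³N_a) = (80.7×10³)(10.7⁴)/(8·65.0³·9) = 53.498 N/mm
U = ½kδ² = 0.5 × 53.498 × 57.6² = 88746 N·mm = 88.746 J

88.7 J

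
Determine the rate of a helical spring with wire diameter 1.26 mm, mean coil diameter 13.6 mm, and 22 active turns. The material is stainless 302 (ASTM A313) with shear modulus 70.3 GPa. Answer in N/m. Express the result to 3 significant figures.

400 N/m

k = Gd⁴/(8D³N_a) = (70.3×10³ × 1.26⁴) / (8 × 13.6³ × 22)
  = 177189 / 442720 = 0.40023 N/mm = 400.23 N/m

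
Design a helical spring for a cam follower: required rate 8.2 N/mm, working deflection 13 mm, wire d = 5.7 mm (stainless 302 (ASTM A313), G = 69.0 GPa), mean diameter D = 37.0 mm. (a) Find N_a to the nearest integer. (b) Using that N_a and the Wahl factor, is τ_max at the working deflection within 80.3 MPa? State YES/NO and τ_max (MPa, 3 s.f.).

N_a = Gd⁴/(8D³k) = (69.0×10³)(5.7⁴)/(8·37.0³·8.2) = 21.92 → N_a = 22
Actual rate k = Gd⁴/(8D³·22) = 8.1702 N/mm
Working load F = kδ = 8.1702·13 = 106.21 N
C = 37.0/5.7 = 6.4912; K_W = (4C−1)/(4C−4)+0.615/C = 1.2313
τ_max = K_W·8FD/(πd³) = 1.2313·54.037 = 66.537 MPa
τ_max ≤ 80.3 MPa → acceptable

(a) 22 coils; (b) YES, τ_max = 66.5 MPa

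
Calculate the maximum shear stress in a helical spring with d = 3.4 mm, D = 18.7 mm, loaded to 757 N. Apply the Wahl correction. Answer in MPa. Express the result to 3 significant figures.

Spring index C = D/d = 18.7/3.4 = 5.5000
K_W = (4C−1)/(4C−4) + 0.615/C = 21.000/18.000 + 0.1118 = 1.2785
τ₀ = 8FD/(πd³) = 8·757·18.7/(π·3.4³) = 113247/123.48 = 917.15 MPa
τ_max = K·τ₀ = 1.2785 × 917.15 = 1172.6 MPa

1170 MPa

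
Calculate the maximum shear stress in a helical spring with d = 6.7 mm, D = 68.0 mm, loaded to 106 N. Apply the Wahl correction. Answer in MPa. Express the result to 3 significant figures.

Spring index C = D/d = 68.0/6.7 = 10.1493
K_W = (4C−1)/(4C−4) + 0.615/C = 39.597/36.597 + 0.0606 = 1.1426
τ₀ = 8FD/(πd³) = 8·106·68.0/(π·6.7³) = 57664/944.87 = 61.028 MPa
τ_max = K·τ₀ = 1.1426 × 61.028 = 69.729 MPa

69.7 MPa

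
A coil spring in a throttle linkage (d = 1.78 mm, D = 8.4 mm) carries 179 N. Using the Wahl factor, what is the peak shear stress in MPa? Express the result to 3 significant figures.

Spring index C = D/d = 8.4/1.78 = 4.7191
K_W = (4C−1)/(4C−4) + 0.615/C = 17.876/14.876 + 0.1303 = 1.3320
τ₀ = 8FD/(πd³) = 8·179·8.4/(π·1.78³) = 12028.8/17.718 = 678.91 MPa
τ_max = K·τ₀ = 1.3320 × 678.91 = 904.3 MPa

904 MPa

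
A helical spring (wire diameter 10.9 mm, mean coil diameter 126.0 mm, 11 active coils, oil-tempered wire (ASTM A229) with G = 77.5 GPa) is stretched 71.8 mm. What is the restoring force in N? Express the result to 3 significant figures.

k = Gd⁴/(8D³N_a) = (77.5×10³)(10.9⁴)/(8·126.0³·11) = 6.2146 N/mm
F = k·δ = 6.2146 × 71.8 = 446.21 N

446 N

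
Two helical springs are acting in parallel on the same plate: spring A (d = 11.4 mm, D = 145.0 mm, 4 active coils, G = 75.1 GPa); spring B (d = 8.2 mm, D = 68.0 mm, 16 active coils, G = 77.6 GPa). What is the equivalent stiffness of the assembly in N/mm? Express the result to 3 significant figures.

21.7 N/mm

k_A = Gd⁴/(8D³N_a) = (75.1×10³)(11.4⁴)/(8·145.0³·4) = 13.002 N/mm
k_B = Gd⁴/(8D³N_a) = (77.6×10³)(8.2⁴)/(8·68.0³·16) = 8.7173 N/mm
Parallel: k_eq = 13.002 + 8.7173 = 21.719 N/mm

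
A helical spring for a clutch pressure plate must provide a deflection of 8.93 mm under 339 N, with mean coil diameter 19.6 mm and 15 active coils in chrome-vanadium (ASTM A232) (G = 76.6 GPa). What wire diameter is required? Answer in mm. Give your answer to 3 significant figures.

Required rate k = F/δ = 339/8.93 = 37.962 N/mm
d = (8D³N_a·k / G)^(1/4) = (8·19.6³·15·37.962 / (76.6×10³))^0.25
  = (447.78)^0.25 = 4.6001 mm

4.60 mm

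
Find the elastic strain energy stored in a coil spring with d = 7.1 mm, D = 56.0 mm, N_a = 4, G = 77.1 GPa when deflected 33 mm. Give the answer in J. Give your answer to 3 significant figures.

19.0 J

k = Gd⁴/(8D³N_a) = (77.1×10³)(7.1⁴)/(8·56.0³·4) = 34.864 N/mm
U = ½kδ² = 0.5 × 34.864 × 33² = 18983 N·mm = 18.983 J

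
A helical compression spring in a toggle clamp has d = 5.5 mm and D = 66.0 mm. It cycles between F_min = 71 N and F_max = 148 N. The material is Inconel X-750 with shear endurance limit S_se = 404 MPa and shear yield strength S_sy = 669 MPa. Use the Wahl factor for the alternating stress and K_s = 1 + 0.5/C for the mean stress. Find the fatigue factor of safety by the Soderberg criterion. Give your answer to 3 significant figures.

C = D/d = 66.0/5.5 = 12.0000; K_W = (4C−1)/(4C−4)+0.615/C = 1.1194; K_s = 1+0.5/C = 1.0417
F_a = (F_max−F_min)/2 = 38.5 N; F_m = (F_max+F_min)/2 = 109.5 N
τ_a = K_W·8F_aD/(πd³) = 1.1194 × 38.892 = 43.537 MPa
τ_m = K_s·8F_mD/(πd³) = 1.0417 × 110.61 = 115.22 MPa
Soderberg: 1/n_f = τ_a/S_se + τ_m/S_sy = 43.537/404 + 115.22/669 = 0.10776 + 0.17223 = 0.28
n_f = 1/0.28 = 3.571

3.57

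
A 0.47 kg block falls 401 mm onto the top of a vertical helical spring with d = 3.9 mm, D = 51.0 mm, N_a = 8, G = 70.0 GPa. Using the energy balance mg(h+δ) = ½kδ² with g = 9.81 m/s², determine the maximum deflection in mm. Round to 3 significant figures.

46.5 mm

k = Gd⁴/(8D³N_a) = (70.0×10³)(3.9⁴)/(8·51.0³·8) = 1.9075 N/mm
W = mg = 0.47 × 9.81 = 4.6107 N
½kδ² − Wδ − Wh = 0 → δ = (W + √(W² + 2kWh))/k
δ = (4.6107 + √(21.259 + 7053.54))/1.9075 = (4.6107 + 84.112)/1.9075 = 46.512 mm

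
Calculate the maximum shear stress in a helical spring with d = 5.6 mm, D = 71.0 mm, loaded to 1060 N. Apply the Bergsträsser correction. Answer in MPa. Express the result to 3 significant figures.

1210 MPa

Spring index C = D/d = 71.0/5.6 = 12.6786
K_B = (4C+2)/(4C−3) = 52.714/47.714 = 1.1048
τ₀ = 8FD/(πd³) = 8·1060·71.0/(π·5.6³) = 602080/551.71 = 1091.3 MPa
τ_max = K·τ₀ = 1.1048 × 1091.3 = 1205.6 MPa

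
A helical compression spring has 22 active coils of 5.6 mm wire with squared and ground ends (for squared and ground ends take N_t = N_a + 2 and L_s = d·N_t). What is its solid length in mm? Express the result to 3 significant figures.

134 mm

squared and ground ends: N_t = N_a + 2 = 22 + 2 = 24
L_s = d·N_t = 5.6 × 24 = 134.4 mm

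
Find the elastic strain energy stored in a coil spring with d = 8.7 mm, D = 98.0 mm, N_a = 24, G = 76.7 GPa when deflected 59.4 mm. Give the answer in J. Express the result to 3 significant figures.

4.29 J

k = Gd⁴/(8D³N_a) = (76.7×10³)(8.7⁴)/(8·98.0³·24) = 2.4316 N/mm
U = ½kδ² = 0.5 × 2.4316 × 59.4² = 4289.8 N·mm = 4.2898 J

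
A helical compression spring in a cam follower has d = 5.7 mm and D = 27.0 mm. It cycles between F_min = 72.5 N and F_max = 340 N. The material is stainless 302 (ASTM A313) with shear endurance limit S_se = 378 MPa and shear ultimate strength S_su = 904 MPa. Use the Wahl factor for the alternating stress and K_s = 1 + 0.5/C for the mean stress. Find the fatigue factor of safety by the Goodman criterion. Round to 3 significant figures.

C = D/d = 27.0/5.7 = 4.7368; K_W = (4C−1)/(4C−4)+0.615/C = 1.3305; K_s = 1+0.5/C = 1.1056
F_a = (F_max−F_min)/2 = 133.75 N; F_m = (F_max+F_min)/2 = 206.25 N
τ_a = K_W·8F_aD/(πd³) = 1.3305 × 49.656 = 66.069 MPa
τ_m = K_s·8F_mD/(πd³) = 1.1056 × 76.573 = 84.655 MPa
Goodman: 1/n_f = τ_a/S_se + τ_m/S_su = 66.069/378 + 84.655/904 = 0.17479 + 0.09365 = 0.26843
n_f = 1/0.26843 = 3.725

3.73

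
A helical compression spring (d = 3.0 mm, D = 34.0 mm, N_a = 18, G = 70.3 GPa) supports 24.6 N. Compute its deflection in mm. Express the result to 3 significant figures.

k = Gd⁴/(8D³N_a) = (70.3×10³)(3.0⁴)/(8·34.0³·18) = 1.0061 N/mm
δ = F/k = 24.6 / 1.0061 = 24.451 mm

24.5 mm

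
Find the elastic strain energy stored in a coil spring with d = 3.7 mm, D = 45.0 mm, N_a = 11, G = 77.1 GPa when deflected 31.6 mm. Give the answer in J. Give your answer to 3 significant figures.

0.900 J

k = Gd⁴/(8D³N_a) = (77.1×10³)(3.7⁴)/(8·45.0³·11) = 1.8019 N/mm
U = ½kδ² = 0.5 × 1.8019 × 31.6² = 899.67 N·mm = 0.89967 J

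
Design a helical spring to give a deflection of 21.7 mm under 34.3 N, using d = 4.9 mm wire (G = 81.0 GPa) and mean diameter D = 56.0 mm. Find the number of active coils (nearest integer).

21

Required rate k = F/δ = 34.3/21.7 = 1.5806 N/mm
N_a = Gd⁴/(8D³k) = (81.0×10³ × 4.9⁴)/(8 × 56.0³ × 1.5806)
    = 4.66949e+07 / 2.22069e+06 = 21.03 → 21 coils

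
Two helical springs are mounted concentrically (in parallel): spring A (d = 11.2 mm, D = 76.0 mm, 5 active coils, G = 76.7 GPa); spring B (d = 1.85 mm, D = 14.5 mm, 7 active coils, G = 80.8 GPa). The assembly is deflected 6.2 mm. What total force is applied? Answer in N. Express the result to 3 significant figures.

k_A = Gd⁴/(8D³N_a) = (76.7×10³)(11.2⁴)/(8·76.0³·5) = 68.733 N/mm
k_B = Gd⁴/(8D³N_a) = (80.8×10³)(1.85⁴)/(8·14.5³·7) = 5.5438 N/mm
Parallel: k_eq = 68.733 + 5.5438 = 74.277 N/mm
F = k_eq·δ = 74.277·6.2 = 460.52 N

461 N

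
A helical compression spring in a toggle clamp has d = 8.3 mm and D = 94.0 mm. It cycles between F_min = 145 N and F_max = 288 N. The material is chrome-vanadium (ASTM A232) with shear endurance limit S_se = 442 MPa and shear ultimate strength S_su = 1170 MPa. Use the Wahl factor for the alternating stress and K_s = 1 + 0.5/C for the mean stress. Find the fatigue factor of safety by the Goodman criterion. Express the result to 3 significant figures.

C = D/d = 94.0/8.3 = 11.3253; K_W = (4C−1)/(4C−4)+0.615/C = 1.1269; K_s = 1+0.5/C = 1.0441
F_a = (F_max−F_min)/2 = 71.5 N; F_m = (F_max+F_min)/2 = 216.5 N
τ_a = K_W·8F_aD/(πd³) = 1.1269 × 29.932 = 33.732 MPa
τ_m = K_s·8F_mD/(πd³) = 1.0441 × 90.634 = 94.635 MPa
Goodman: 1/n_f = τ_a/S_se + τ_m/S_su = 33.732/442 + 94.635/1170 = 0.07632 + 0.08089 = 0.1572
n_f = 1/0.1572 = 6.361

6.36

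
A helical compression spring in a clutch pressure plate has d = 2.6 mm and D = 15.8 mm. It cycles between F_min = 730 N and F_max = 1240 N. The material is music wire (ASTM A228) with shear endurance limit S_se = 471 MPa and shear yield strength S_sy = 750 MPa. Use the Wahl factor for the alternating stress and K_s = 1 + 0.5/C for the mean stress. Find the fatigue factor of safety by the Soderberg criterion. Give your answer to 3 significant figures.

C = D/d = 15.8/2.6 = 6.0769; K_W = (4C−1)/(4C−4)+0.615/C = 1.2489; K_s = 1+0.5/C = 1.0823
F_a = (F_max−F_min)/2 = 255 N; F_m = (F_max+F_min)/2 = 985 N
τ_a = K_W·8F_aD/(πd³) = 1.2489 × 583.74 = 729.05 MPa
τ_m = K_s·8F_mD/(πd³) = 1.0823 × 2254.8 = 2440.4 MPa
Soderberg: 1/n_f = τ_a/S_se + τ_m/S_sy = 729.05/471 + 2440.4/750 = 1.54787 + 3.25380 = 4.8017
n_f = 1/4.8017 = 0.2083

0.208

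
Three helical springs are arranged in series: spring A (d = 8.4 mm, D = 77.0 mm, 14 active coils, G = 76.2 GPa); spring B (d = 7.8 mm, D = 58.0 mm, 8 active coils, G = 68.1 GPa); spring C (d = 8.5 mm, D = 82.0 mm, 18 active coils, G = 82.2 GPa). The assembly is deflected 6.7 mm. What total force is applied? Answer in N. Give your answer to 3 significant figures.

k_A = Gd⁴/(8D³N_a) = (76.2×10³)(8.4⁴)/(8·77.0³·14) = 7.4196 N/mm
k_B = Gd⁴/(8D³N_a) = (68.1×10³)(7.8⁴)/(8·58.0³·8) = 20.187 N/mm
k_C = Gd⁴/(8D³N_a) = (82.2×10³)(8.5⁴)/(8·82.0³·18) = 5.4044 N/mm
Series: 1/k_eq = 1/7.4196 + 1/20.187 + 1/5.4044 = 0.36935; k_eq = 2.7074 N/mm
F = k_eq·δ = 2.7074·6.7 = 18.14 N

18.1 N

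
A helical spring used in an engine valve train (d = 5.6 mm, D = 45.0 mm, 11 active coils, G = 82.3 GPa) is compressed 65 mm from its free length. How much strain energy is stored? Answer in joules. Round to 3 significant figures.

21.3 J

k = Gd⁴/(8D³N_a) = (82.3×10³)(5.6⁴)/(8·45.0³·11) = 10.093 N/mm
U = ½kδ² = 0.5 × 10.093 × 65² = 21322 N·mm = 21.322 J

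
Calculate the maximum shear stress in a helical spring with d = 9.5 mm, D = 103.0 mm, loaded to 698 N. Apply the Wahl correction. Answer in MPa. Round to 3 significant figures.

242 MPa

Spring index C = D/d = 103.0/9.5 = 10.8421
K_W = (4C−1)/(4C−4) + 0.615/C = 42.368/39.368 + 0.0567 = 1.1329
τ₀ = 8FD/(πd³) = 8·698·103.0/(π·9.5³) = 575152/2693.5 = 213.53 MPa
τ_max = K·τ₀ = 1.1329 × 213.53 = 241.92 MPa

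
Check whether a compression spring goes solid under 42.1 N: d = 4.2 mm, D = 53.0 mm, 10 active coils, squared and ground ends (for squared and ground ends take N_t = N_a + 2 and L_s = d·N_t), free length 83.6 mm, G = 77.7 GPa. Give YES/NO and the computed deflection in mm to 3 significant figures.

k = Gd⁴/(8D³N_a) = (77.7×10³)(4.2⁴)/(8·53.0³·10) = 2.03 N/mm
N_t = 12; L_s = 4.2·12 = 50.4 mm; δ_solid = L₀ − L_s = 83.6 − 50.4 = 33.2 mm
δ = F/k = 42.1/2.03 = 20.739 mm
δ < δ_solid → spring does not go solid

NO, δ = 20.7 mm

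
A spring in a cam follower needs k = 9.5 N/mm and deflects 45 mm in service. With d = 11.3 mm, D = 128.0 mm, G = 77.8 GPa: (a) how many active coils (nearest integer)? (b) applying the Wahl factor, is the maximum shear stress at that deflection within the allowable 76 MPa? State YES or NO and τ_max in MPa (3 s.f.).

(a) 8 coils; (b) NO, τ_max = 108 MPa

N_a = Gd⁴/(8D³k) = (77.8×10³)(11.3⁴)/(8·128.0³·9.5) = 7.959 → N_a = 8
Actual rate k = Gd⁴/(8D³·8) = 9.4511 N/mm
Working load F = kδ = 9.4511·45 = 425.3 N
C = 128.0/11.3 = 11.3274; K_W = (4C−1)/(4C−4)+0.615/C = 1.1269
τ_max = K_W·8FD/(πd³) = 1.1269·96.075 = 108.27 MPa
τ_max > 76 MPa → exceeds allowable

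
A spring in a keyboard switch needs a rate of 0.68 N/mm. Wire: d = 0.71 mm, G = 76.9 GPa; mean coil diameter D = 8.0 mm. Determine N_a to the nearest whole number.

7

N_a = Gd⁴/(8D³k) = (76.9×10³ × 0.71⁴)/(8 × 8.0³ × 0.68)
    = 19541.6 / 2785.28 = 7.016 → 7 coils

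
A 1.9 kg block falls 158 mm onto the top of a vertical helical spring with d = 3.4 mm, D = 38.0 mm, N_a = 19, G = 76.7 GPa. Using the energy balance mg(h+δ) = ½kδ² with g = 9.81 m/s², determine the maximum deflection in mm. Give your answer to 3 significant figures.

86.0 mm

k = Gd⁴/(8D³N_a) = (76.7×10³)(3.4⁴)/(8·38.0³·19) = 1.2289 N/mm
W = mg = 1.9 × 9.81 = 18.639 N
½kδ² − Wδ − Wh = 0 → δ = (W + √(W² + 2kWh))/k
δ = (18.639 + √(347.41 + 7238.13))/1.2289 = (18.639 + 87.095)/1.2289 = 86.04 mm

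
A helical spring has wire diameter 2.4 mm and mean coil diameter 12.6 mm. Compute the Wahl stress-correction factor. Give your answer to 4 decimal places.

C = D/d = 12.6/2.4 = 5.2500
K_W = (4C−1)/(4C−4) + 0.615/C = 20.000/17.000 + 0.1171 = 1.2936

1.2936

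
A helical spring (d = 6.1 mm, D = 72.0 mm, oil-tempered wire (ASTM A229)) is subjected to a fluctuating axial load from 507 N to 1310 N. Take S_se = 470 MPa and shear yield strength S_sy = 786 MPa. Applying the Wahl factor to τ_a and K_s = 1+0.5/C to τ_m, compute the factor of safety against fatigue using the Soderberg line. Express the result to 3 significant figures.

C = D/d = 72.0/6.1 = 11.8033; K_W = (4C−1)/(4C−4)+0.615/C = 1.1215; K_s = 1+0.5/C = 1.0424
F_a = (F_max−F_min)/2 = 401.5 N; F_m = (F_max+F_min)/2 = 908.5 N
τ_a = K_W·8F_aD/(πd³) = 1.1215 × 324.32 = 363.73 MPa
τ_m = K_s·8F_mD/(πd³) = 1.0424 × 733.85 = 764.94 MPa
Soderberg: 1/n_f = τ_a/S_se + τ_m/S_sy = 363.73/470 + 764.94/786 = 0.77389 + 0.97320 = 1.7471
n_f = 1/1.7471 = 0.5724

0.572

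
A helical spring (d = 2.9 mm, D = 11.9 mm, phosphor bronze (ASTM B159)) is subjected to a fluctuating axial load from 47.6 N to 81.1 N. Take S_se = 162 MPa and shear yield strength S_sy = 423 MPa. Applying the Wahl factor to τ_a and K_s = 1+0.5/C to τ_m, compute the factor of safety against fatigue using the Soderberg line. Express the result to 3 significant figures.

C = D/d = 11.9/2.9 = 4.1034; K_W = (4C−1)/(4C−4)+0.615/C = 1.3915; K_s = 1+0.5/C = 1.1218
F_a = (F_max−F_min)/2 = 16.75 N; F_m = (F_max+F_min)/2 = 64.35 N
τ_a = K_W·8F_aD/(πd³) = 1.3915 × 20.812 = 28.96 MPa
τ_m = K_s·8F_mD/(πd³) = 1.1218 × 79.954 = 89.697 MPa
Soderberg: 1/n_f = τ_a/S_se + τ_m/S_sy = 28.96/162 + 89.697/423 = 0.17877 + 0.21205 = 0.39082
n_f = 1/0.39082 = 2.559

2.56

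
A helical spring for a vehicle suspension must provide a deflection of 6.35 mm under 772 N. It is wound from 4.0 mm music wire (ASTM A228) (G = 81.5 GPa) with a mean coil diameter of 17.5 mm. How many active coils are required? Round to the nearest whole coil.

4

Required rate k = F/δ = 772/6.35 = 121.57 N/mm
N_a = Gd⁴/(8D³k) = (81.5×10³ × 4.0⁴)/(8 × 17.5³ × 121.57)
    = 2.0864e+07 / 5.21252e+06 = 4.003 → 4 coils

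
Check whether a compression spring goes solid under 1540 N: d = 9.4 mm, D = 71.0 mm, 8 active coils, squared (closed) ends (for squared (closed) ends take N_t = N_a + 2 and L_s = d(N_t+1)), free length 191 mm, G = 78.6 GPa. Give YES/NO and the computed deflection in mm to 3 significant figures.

NO, δ = 57.5 mm

k = Gd⁴/(8D³N_a) = (78.6×10³)(9.4⁴)/(8·71.0³·8) = 26.79 N/mm
N_t = 10; L_s = 9.4·11 = 103.4 mm; δ_solid = L₀ − L_s = 191 − 103.4 = 87.6 mm
δ = F/k = 1540/26.79 = 57.483 mm
δ < δ_solid → spring does not go solid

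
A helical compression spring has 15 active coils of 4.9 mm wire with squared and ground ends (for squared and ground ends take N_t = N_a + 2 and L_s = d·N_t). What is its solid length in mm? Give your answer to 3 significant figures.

squared and ground ends: N_t = N_a + 2 = 15 + 2 = 17
L_s = d·N_t = 4.9 × 17 = 83.3 mm

83.3 mm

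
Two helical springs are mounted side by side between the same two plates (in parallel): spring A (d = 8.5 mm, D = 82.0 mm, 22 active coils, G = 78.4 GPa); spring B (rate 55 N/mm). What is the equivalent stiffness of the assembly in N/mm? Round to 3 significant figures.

59.2 N/mm

k_A = Gd⁴/(8D³N_a) = (78.4×10³)(8.5⁴)/(8·82.0³·22) = 4.2173 N/mm
Parallel: k_eq = 4.2173 + 55 = 59.217 N/mm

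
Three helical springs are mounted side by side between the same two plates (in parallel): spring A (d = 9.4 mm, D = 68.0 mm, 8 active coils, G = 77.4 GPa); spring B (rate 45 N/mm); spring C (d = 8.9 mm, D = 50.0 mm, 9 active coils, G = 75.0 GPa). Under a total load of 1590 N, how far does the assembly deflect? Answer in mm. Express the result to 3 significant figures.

k_A = Gd⁴/(8D³N_a) = (77.4×10³)(9.4⁴)/(8·68.0³·8) = 30.029 N/mm
k_C = Gd⁴/(8D³N_a) = (75.0×10³)(8.9⁴)/(8·50.0³·9) = 52.285 N/mm
Parallel: k_eq = 30.029 + 45 + 52.285 = 127.31 N/mm
δ = F/k_eq = 1590/127.31 = 12.489 mm

12.5 mm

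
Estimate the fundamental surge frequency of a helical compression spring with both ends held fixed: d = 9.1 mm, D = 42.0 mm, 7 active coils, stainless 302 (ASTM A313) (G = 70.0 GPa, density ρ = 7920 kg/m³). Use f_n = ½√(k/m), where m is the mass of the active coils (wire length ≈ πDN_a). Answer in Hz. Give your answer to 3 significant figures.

247 Hz

k = Gd⁴/(8D³N_a) = (70.0×10³)(9.1⁴)/(8·42.0³·7) = 115.7 N/mm = 1.157e+05 N/m
Wire length L = πDN_a = π·42.0·7 = 923.63 mm
m = ρ·(πd²/4)·L = 7920 × 65.039×10⁻⁶ m² × 0.92363 m = 0.47577 kg
f_n = ½√(k/m) = 0.5·√(1.157e+05/0.47577) = 0.5·√(2.4318e+05) = 246.57 Hz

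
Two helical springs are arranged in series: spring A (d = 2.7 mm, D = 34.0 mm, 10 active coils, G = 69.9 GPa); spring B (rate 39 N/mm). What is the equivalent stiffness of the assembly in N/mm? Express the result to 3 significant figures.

k_A = Gd⁴/(8D³N_a) = (69.9×10³)(2.7⁴)/(8·34.0³·10) = 1.1814 N/mm
Series: 1/k_eq = 1/1.1814 + 1/39 = 0.87208; k_eq = 1.1467 N/mm

1.15 N/mm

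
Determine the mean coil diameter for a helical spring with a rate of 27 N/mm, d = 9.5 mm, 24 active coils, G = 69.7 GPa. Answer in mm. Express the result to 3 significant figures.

47.8 mm

D = (Gd⁴/(8N_a·k))^(1/3) = (69.7×10³·9.5⁴/(8·24·27))^(1/3)
  = (109512)^(1/3) = 47.8433 mm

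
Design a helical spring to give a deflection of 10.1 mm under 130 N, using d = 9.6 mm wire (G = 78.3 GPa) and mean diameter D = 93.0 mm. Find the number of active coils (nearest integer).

8

Required rate k = F/δ = 130/10.1 = 12.871 N/mm
N_a = Gd⁴/(8D³k) = (78.3×10³ × 9.6⁴)/(8 × 93.0³ × 12.871)
    = 6.65038e+08 / 8.28249e+07 = 8.029 → 8 coils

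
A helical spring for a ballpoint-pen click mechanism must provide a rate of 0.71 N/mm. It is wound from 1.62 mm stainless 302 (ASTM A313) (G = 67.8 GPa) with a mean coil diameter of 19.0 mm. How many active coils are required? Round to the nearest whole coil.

12

N_a = Gd⁴/(8D³k) = (67.8×10³ × 1.62⁴)/(8 × 19.0³ × 0.71)
    = 466971 / 38959.1 = 11.99 → 12 coils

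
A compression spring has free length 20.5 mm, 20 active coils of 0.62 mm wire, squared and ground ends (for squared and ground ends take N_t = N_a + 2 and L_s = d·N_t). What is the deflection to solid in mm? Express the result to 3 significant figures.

N_t = 22; L_s = 0.62·22 = 13.64 mm
δ_solid = L₀ − L_s = 20.5 − 13.64 = 6.86 mm

6.86 mm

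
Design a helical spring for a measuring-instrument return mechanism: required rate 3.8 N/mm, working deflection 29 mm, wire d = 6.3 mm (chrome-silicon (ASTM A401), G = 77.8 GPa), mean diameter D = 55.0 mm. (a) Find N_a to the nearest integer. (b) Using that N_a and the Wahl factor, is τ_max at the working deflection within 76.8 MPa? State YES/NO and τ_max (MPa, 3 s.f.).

N_a = Gd⁴/(8D³k) = (77.8×10³)(6.3⁴)/(8·55.0³·3.8) = 24.23 → N_a = 24
Actual rate k = Gd⁴/(8D³·24) = 3.8367 N/mm
Working load F = kδ = 3.8367·29 = 111.26 N
C = 55.0/6.3 = 8.7302; K_W = (4C−1)/(4C−4)+0.615/C = 1.1675
τ_max = K_W·8FD/(πd³) = 1.1675·62.321 = 72.757 MPa
τ_max ≤ 76.8 MPa → acceptable

(a) 24 coils; (b) YES, τ_max = 72.8 MPa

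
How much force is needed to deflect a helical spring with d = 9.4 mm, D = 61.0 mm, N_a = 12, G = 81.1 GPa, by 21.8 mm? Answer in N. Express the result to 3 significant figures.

k = Gd⁴/(8D³N_a) = (81.1×10³)(9.4⁴)/(8·61.0³·12) = 29.058 N/mm
F = k·δ = 29.058 × 21.8 = 633.47 N

633 N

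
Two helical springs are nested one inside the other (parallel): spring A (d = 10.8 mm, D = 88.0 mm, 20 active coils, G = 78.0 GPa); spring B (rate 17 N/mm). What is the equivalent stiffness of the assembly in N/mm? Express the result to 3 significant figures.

26.7 N/mm

k_A = Gd⁴/(8D³N_a) = (78.0×10³)(10.8⁴)/(8·88.0³·20) = 9.7324 N/mm
Parallel: k_eq = 9.7324 + 17 = 26.732 N/mm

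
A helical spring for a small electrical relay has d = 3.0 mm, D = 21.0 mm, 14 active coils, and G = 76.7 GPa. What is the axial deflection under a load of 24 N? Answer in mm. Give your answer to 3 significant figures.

4.01 mm

k = Gd⁴/(8D³N_a) = (76.7×10³)(3.0⁴)/(8·21.0³·14) = 5.9897 N/mm
δ = F/k = 24 / 5.9897 = 4.0069 mm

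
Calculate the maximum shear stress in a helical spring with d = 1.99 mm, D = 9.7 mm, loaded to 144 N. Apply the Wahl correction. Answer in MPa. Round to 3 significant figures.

Spring index C = D/d = 9.7/1.99 = 4.8744
K_W = (4C−1)/(4C−4) + 0.615/C = 18.497/15.497 + 0.1262 = 1.3197
τ₀ = 8FD/(πd³) = 8·144·9.7/(π·1.99³) = 11174.4/24.758 = 451.35 MPa
τ_max = K·τ₀ = 1.3197 × 451.35 = 595.67 MPa

596 MPa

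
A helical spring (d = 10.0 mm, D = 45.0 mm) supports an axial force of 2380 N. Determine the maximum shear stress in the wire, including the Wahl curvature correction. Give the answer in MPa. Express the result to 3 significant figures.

368 MPa

Spring index C = D/d = 45.0/10.0 = 4.5000
K_W = (4C−1)/(4C−4) + 0.615/C = 17.000/14.000 + 0.1367 = 1.3510
τ₀ = 8FD/(πd³) = 8·2380·45.0/(π·10.0³) = 856800/3141.6 = 272.73 MPa
τ_max = K·τ₀ = 1.3510 × 272.73 = 368.44 MPa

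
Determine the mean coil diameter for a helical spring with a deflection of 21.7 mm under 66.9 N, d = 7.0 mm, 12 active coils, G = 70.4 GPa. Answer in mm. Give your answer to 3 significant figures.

83.0 mm

Required rate k = F/δ = 66.9/21.7 = 3.0829 N/mm
D = (Gd⁴/(8N_a·k))^(1/3) = (70.4×10³·7.0⁴/(8·12·3.0829))^(1/3)
  = (571120)^(1/3) = 82.9677 mm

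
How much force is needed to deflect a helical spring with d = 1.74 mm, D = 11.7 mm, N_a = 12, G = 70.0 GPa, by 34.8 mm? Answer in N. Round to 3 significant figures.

k = Gd⁴/(8D³N_a) = (70.0×10³)(1.74⁴)/(8·11.7³·12) = 4.1732 N/mm
F = k·δ = 4.1732 × 34.8 = 145.23 N

145 N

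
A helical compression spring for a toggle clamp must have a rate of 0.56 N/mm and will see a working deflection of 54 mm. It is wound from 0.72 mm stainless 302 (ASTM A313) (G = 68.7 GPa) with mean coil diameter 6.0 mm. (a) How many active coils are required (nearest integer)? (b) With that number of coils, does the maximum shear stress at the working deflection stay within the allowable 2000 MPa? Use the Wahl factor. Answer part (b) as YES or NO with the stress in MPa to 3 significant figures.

N_a = Gd⁴/(8D³k) = (68.7×10³)(0.72⁴)/(8·6.0³·0.56) = 19.08 → N_a = 19
Actual rate k = Gd⁴/(8D³·19) = 0.56233 N/mm
Working load F = kδ = 0.56233·54 = 30.366 N
C = 6.0/0.72 = 8.3333; K_W = (4C−1)/(4C−4)+0.615/C = 1.1761
τ_max = K_W·8FD/(πd³) = 1.1761·1243 = 1461.9 MPa
τ_max ≤ 2000 MPa → acceptable

(a) 19 coils; (b) YES, τ_max = 1460 MPa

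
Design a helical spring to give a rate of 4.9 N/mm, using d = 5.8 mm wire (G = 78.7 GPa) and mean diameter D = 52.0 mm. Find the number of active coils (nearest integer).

16

N_a = Gd⁴/(8D³k) = (78.7×10³ × 5.8⁴)/(8 × 52.0³ × 4.9)
    = 8.90608e+07 / 5.51183e+06 = 16.16 → 16 coils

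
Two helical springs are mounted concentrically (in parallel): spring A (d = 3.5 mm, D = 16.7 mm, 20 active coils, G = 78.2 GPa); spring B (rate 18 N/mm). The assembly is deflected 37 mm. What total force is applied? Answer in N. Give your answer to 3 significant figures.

1250 N

k_A = Gd⁴/(8D³N_a) = (78.2×10³)(3.5⁴)/(8·16.7³·20) = 15.747 N/mm
Parallel: k_eq = 15.747 + 18 = 33.747 N/mm
F = k_eq·δ = 33.747·37 = 1248.7 N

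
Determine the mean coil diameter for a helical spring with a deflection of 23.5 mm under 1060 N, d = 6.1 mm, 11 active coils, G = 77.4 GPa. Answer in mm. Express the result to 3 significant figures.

Required rate k = F/δ = 1060/23.5 = 45.106 N/mm
D = (Gd⁴/(8N_a·k))^(1/3) = (77.4×10³·6.1⁴/(8·11·45.106))^(1/3)
  = (26998.5)^(1/3) = 29.9994 mm

30.0 mm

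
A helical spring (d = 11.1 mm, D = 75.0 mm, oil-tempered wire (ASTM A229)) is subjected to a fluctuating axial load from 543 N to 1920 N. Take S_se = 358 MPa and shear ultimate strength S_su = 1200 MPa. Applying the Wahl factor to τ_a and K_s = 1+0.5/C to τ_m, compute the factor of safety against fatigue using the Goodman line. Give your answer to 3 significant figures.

2.08

C = D/d = 75.0/11.1 = 6.7568; K_W = (4C−1)/(4C−4)+0.615/C = 1.2213; K_s = 1+0.5/C = 1.0740
F_a = (F_max−F_min)/2 = 688.5 N; F_m = (F_max+F_min)/2 = 1231.5 N
τ_a = K_W·8F_aD/(πd³) = 1.2213 × 96.147 = 117.42 MPa
τ_m = K_s·8F_mD/(πd³) = 1.0740 × 171.98 = 184.7 MPa
Goodman: 1/n_f = τ_a/S_se + τ_m/S_su = 117.42/358 + 184.7/1200 = 0.32800 + 0.15392 = 0.48192
n_f = 1/0.48192 = 2.075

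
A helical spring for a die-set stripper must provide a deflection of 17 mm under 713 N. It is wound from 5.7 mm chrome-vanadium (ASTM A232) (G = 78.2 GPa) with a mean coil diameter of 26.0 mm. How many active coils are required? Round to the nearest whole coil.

Required rate k = F/δ = 713/17 = 41.941 N/mm
N_a = Gd⁴/(8D³k) = (78.2×10³ × 5.7⁴)/(8 × 26.0³ × 41.941)
    = 8.25479e+07 / 5.89726e+06 = 14 → 14 coils

14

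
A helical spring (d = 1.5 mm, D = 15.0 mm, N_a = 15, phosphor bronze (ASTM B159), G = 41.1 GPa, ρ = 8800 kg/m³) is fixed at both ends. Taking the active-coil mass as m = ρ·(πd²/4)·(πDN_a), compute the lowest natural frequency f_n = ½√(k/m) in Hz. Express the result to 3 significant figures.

k = Gd⁴/(8D³N_a) = (41.1×10³)(1.5⁴)/(8·15.0³·15) = 0.51375 N/mm = 513.75 N/m
Wire length L = πDN_a = π·15.0·15 = 706.86 mm
m = ρ·(πd²/4)·L = 8800 × 1.7671×10⁻⁶ m² × 0.70686 m = 0.010992 kg
f_n = ½√(k/m) = 0.5·√(513.75/0.010992) = 0.5·√(46737) = 108.09 Hz

108 Hz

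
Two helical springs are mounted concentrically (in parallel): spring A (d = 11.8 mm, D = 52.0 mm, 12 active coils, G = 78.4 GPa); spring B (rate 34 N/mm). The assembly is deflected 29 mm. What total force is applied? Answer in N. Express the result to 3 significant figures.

4250 N

k_A = Gd⁴/(8D³N_a) = (78.4×10³)(11.8⁴)/(8·52.0³·12) = 112.61 N/mm
Parallel: k_eq = 112.61 + 34 = 146.61 N/mm
F = k_eq·δ = 146.61·29 = 4251.6 N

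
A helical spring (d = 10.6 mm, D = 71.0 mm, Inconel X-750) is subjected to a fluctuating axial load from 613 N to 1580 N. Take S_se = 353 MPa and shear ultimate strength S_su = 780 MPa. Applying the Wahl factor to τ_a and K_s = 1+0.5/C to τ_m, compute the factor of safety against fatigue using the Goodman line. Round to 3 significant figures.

C = D/d = 71.0/10.6 = 6.6981; K_W = (4C−1)/(4C−4)+0.615/C = 1.2234; K_s = 1+0.5/C = 1.0746
F_a = (F_max−F_min)/2 = 483.5 N; F_m = (F_max+F_min)/2 = 1096.5 N
τ_a = K_W·8F_aD/(πd³) = 1.2234 × 73.397 = 89.797 MPa
τ_m = K_s·8F_mD/(πd³) = 1.0746 × 166.45 = 178.88 MPa
Goodman: 1/n_f = τ_a/S_se + τ_m/S_su = 89.797/353 + 178.88/780 = 0.25438 + 0.22933 = 0.48371
n_f = 1/0.48371 = 2.067

2.07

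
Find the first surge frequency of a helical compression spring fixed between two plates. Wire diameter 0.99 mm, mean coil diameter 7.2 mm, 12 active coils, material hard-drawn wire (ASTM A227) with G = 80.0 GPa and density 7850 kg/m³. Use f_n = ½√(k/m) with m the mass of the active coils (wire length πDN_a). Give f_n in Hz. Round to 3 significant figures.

572 Hz

k = Gd⁴/(8D³N_a) = (80.0×10³)(0.99⁴)/(8·7.2³·12) = 2.1447 N/mm = 2144.7 N/m
Wire length L = πDN_a = π·7.2·12 = 271.43 mm
m = ρ·(πd²/4)·L = 7850 × 0.76977×10⁻⁶ m² × 0.27143 m = 0.0016402 kg
f_n = ½√(k/m) = 0.5·√(2144.7/0.0016402) = 0.5·√(1.3076e+06) = 571.75 Hz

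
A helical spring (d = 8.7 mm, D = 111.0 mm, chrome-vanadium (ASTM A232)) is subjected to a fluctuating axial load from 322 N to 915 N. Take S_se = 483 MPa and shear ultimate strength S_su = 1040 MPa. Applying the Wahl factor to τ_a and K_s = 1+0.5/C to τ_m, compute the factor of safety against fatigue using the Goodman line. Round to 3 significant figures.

1.79

C = D/d = 111.0/8.7 = 12.7586; K_W = (4C−1)/(4C−4)+0.615/C = 1.1120; K_s = 1+0.5/C = 1.0392
F_a = (F_max−F_min)/2 = 296.5 N; F_m = (F_max+F_min)/2 = 618.5 N
τ_a = K_W·8F_aD/(πd³) = 1.1120 × 127.27 = 141.52 MPa
τ_m = K_s·8F_mD/(πd³) = 1.0392 × 265.49 = 275.89 MPa
Goodman: 1/n_f = τ_a/S_se + τ_m/S_su = 141.52/483 + 275.89/1040 = 0.29301 + 0.26528 = 0.55829
n_f = 1/0.55829 = 1.791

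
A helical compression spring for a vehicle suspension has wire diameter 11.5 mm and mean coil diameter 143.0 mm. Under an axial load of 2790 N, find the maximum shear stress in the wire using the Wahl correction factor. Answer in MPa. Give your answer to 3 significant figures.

Spring index C = D/d = 143.0/11.5 = 12.4348
K_W = (4C−1)/(4C−4) + 0.615/C = 48.739/45.739 + 0.0495 = 1.1150
τ₀ = 8FD/(πd³) = 8·2790·143.0/(π·11.5³) = 3.19176e+06/4778 = 668.02 MPa
τ_max = K·τ₀ = 1.1150 × 668.02 = 744.87 MPa

745 MPa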